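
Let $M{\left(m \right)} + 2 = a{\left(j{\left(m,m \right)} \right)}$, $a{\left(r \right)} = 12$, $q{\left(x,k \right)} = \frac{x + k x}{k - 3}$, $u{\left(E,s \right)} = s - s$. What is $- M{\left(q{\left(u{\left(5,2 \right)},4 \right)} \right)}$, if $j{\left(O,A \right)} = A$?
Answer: $-10$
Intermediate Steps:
$u{\left(E,s \right)} = 0$
$q{\left(x,k \right)} = \frac{x + k x}{-3 + k}$
$M{\left(m \right)} = 10$ ($M{\left(m \right)} = -2 + 12 = 10$)
$- M{\left(q{\left(u{\left(5,2 \right)},4 \right)} \right)} = \left(-1\right) 10 = -10$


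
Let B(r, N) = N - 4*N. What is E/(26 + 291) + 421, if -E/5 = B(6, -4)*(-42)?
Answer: 135977/317 ≈ 428.95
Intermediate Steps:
B(r, N) = -3*N
E = 2520 (E = -5*(-3*(-4))*(-42) = -60*(-42) = -5*(-504) = 2520)
E/(26 + 291) + 421 = 2520/(26 + 291) + 421 = 2520/317 + 421 = 135977/317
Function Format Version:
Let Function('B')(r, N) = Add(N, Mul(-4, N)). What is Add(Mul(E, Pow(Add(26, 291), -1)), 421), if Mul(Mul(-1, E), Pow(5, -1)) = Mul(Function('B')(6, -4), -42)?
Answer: Rational(135977, 317) ≈ 428.95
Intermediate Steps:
Function('B')(r, N) = Mul(-3, N)
E = 2520 (E = Mul(-5, Mul(Mul(-3, -4), -42)) = Mul(-5, Mul(12, -42)) = Mul(-5, -504) = 2520)
Add(Mul(E, Pow(Add(26, 291), -1)), 421) = Add(Mul(2520, Pow(Add(26, 291), -1)), 421) = Add(Mul(2520, Pow(317, -1)), 421) = Add(Mul(2520, Rational(1, 317)), 421) = Add(Rational(2520, 317), 421) = Rational(135977, 317)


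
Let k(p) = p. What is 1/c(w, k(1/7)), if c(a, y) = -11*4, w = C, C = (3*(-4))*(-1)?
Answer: -1/44 ≈ -0.022727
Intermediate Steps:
C = 12 (C = -12*(-1) = 12)
w = 12
c(a, y) = -44
1/c(w, k(1/7)) = 1/(-44) = -1/44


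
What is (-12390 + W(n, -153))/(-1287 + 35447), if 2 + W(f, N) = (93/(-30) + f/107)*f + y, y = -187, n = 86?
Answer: -2001/5350 ≈ -0.37402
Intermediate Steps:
W(f, N) = -189 + f*(-31/10 + f/107) (W(f, N) = -2 + ((93/(-30) + f/107)*f - 187) = -2 + ((93*(-1/30) + f*(1/107))*f - 187) = -2 + ((-31/10 + f/107)*f - 187) = -2 + (f*(-31/10 + f/107) - 187) = -2 + (-187 + f*(-31/10 + f/107)) = -189 + f*(-31/10 + f/107))
(-12390 + W(n, -153))/(-1287 + 35447) = (-12390 + (-189 - 31/10*86 + (1/107)*86²))/(-1287 + 35447) = (-12390 + (-189 - 1333/5 + (1/107)*7396))/34160 = (-12390 + (-189 - 1333/5 + 7396/107))*(1/34160) = (-12390 - 206766/535)*(1/34160) = -6835416/535*1/34160 = -2001/5350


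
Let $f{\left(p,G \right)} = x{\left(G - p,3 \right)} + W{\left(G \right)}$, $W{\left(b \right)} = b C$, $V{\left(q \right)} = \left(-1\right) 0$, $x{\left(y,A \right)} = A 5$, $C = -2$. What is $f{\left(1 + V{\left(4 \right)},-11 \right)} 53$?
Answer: $1961$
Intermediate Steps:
$x{\left(y,A \right)} = 5 A$
$V{\left(q \right)} = 0$
$W{\left(b \right)} = - 2 b$ ($W{\left(b \right)} = b \left(-2\right) = - 2 b$)
$f{\left(p,G \right)} = 15 - 2 G$ ($f{\left(p,G \right)} = 5 \cdot 3 - 2 G = 15 - 2 G$)
$f{\left(1 + V{\left(4 \right)},-11 \right)} 53 = \left(15 - -22\right) 53 = \left(15 + 22\right) 53 = 37 \cdot 53 = 1961$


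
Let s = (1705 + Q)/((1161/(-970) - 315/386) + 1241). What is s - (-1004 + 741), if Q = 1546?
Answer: 30805835058/115975381 ≈ 265.62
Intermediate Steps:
s = 304309855/115975381 (s = (1705 + 1546)/((1161/(-970) - 315/386) + 1241) = 3251/((1161*(-1/970) - 315*1/386) + 1241) = 3251/((-1161/970 - 315/386) + 1241) = 3251/(-188424/93605 + 1241) = 3251/(115975381/93605) = 3251*(93605/115975381) = 304309855/115975381 ≈ 2.6239)
s - (-1004 + 741) = 304309855/115975381 - (-1004 + 741) = 304309855/115975381 - 1*(-263) = 304309855/115975381 + 263 = 30805835058/115975381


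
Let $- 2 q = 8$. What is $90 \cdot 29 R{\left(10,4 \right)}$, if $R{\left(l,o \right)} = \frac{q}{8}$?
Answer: $-1305$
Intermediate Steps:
$q = -4$ ($q = \left(- \frac{1}{2}\right) 8 = -4$)
$R{\left(l,o \right)} = - \frac{1}{2}$ ($R{\left(l,o \right)} = - \frac{4}{8} = \left(-4\right) \frac{1}{8} = - \frac{1}{2}$)
$90 \cdot 29 R{\left(10,4 \right)} = 90 \cdot 29 \left(- \frac{1}{2}\right) = 2610 \left(- \frac{1}{2}\right) = -1305$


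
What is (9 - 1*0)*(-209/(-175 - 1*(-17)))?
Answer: 1881/158 ≈ 11.905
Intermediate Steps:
(9 - 1*0)*(-209/(-175 - 1*(-17))) = (9 + 0)*(-209/(-175 + 17)) = 9*(-209/(-158)) = 9*(-209*(-1/158)) = 9*(209/158) = 1881/158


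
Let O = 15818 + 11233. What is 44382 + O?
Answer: 71433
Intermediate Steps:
O = 27051
44382 + O = 44382 + 27051 = 71433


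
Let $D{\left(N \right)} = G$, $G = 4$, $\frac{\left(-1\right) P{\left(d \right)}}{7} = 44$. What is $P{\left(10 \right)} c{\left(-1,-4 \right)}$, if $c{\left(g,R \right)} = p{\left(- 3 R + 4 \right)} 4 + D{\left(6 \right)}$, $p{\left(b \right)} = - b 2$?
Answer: $38192$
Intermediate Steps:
$P{\left(d \right)} = -308$ ($P{\left(d \right)} = \left(-7\right) 44 = -308$)
$D{\left(N \right)} = 4$
$p{\left(b \right)} = - 2 b$
$c{\left(g,R \right)} = -28 + 24 R$ ($c{\left(g,R \right)} = - 2 \left(- 3 R + 4\right) 4 + 4 = - 2 \left(4 - 3 R\right) 4 + 4 = \left(-8 + 6 R\right) 4 + 4 = \left(-32 + 24 R\right) + 4 = -28 + 24 R$)
$P{\left(10 \right)} c{\left(-1,-4 \right)} = - 308 \left(-28 + 24 \left(-4\right)\right) = - 308 \left(-28 - 96\right) = \left(-308\right) \left(-124\right) = 38192$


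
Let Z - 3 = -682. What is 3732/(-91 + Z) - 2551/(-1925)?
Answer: -6779/1925 ≈ -3.5216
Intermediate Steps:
Z = -679 (Z = 3 - 682 = -679)
3732/(-91 + Z) - 2551/(-1925) = 3732/(-91 - 679) - 2551/(-1925) = 3732/(-770) - 2551*(-1/1925) = 3732*(-1/770) + 2551/1925 = -1866/385 + 2551/1925 = -6779/1925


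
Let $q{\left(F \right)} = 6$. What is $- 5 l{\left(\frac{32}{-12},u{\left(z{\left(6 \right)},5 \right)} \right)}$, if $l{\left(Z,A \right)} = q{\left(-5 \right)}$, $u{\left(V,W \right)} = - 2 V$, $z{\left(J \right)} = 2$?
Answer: $-30$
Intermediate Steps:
$l{\left(Z,A \right)} = 6$
$- 5 l{\left(\frac{32}{-12},u{\left(z{\left(6 \right)},5 \right)} \right)} = \left(-5\right) 6 = -30$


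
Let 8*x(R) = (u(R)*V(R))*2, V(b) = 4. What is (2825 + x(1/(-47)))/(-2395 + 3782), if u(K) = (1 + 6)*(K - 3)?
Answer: 131781/65189 ≈ 2.0215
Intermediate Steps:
u(K) = -21 + 7*K (u(K) = 7*(-3 + K) = -21 + 7*K)
x(R) = -21 + 7*R (x(R) = (((-21 + 7*R)*4)*2)/8 = ((-84 + 28*R)*2)/8 = (-168 + 56*R)/8 = -21 + 7*R)
(2825 + x(1/(-47)))/(-2395 + 3782) = (2825 + (-21 + 7/(-47)))/(-2395 + 3782) = (2825 + (-21 + 7*(-1/47)))/1387 = (2825 + (-21 - 7/47))*(1/1387) = (2825 - 994/47)*(1/1387) = (131781/47)*(1/1387) = 131781/65189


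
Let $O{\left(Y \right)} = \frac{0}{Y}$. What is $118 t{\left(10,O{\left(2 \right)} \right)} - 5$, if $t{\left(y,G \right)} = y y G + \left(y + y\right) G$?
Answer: $-5$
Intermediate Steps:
$O{\left(Y \right)} = 0$
$t{\left(y,G \right)} = G y^{2} + 2 G y$ ($t{\left(y,G \right)} = y^{2} G + 2 y G = G y^{2} + 2 G y$)
$118 t{\left(10,O{\left(2 \right)} \right)} - 5 = 118 \cdot 0 \cdot 10 \left(2 + 10\right) - 5 = 118 \cdot 0 \cdot 10 \cdot 12 - 5 = 118 \cdot 0 - 5 = 0 - 5 = -5$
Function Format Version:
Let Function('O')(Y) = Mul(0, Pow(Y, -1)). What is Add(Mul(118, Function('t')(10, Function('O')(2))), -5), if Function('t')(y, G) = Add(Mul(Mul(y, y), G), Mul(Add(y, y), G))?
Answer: -5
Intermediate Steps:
Function('O')(Y) = 0
Function('t')(y, G) = Add(Mul(G, Pow(y, 2)), Mul(2, G, y)) (Function('t')(y, G) = Add(Mul(Pow(y, 2), G), Mul(Mul(2, y), G)) = Add(Mul(G, Pow(y, 2)), Mul(2, G, y)))
Add(Mul(118, Function('t')(10, Function('O')(2))), -5) = Add(Mul(118, Mul(0, 10, Add(2, 10))), -5) = Add(Mul(118, Mul(0, 10, 12)), -5) = Add(Mul(118, 0), -5) = Add(0, -5) = -5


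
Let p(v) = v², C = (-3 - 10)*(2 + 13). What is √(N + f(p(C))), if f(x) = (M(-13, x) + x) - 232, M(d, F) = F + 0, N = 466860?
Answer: √542678 ≈ 736.67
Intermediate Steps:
C = -195 (C = -13*15 = -195)
M(d, F) = F
f(x) = -232 + 2*x (f(x) = (x + x) - 232 = 2*x - 232 = -232 + 2*x)
√(N + f(p(C))) = √(466860 + (-232 + 2*(-195)²)) = √(466860 + (-232 + 2*38025)) = √(466860 + (-232 + 76050)) = √(466860 + 75818) = √542678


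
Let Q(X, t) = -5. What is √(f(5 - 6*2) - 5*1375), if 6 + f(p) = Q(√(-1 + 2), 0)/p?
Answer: I*√337134/7 ≈ 82.948*I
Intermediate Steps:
f(p) = -6 - 5/p
√(f(5 - 6*2) - 5*1375) = √((-6 - 5/(5 - 6*2)) - 5*1375) = √((-6 - 5/(5 - 12)) - 6875) = √((-6 - 5/(-7)) - 6875) = √((-6 - 5*(-⅐)) - 6875) = √((-6 + 5/7) - 6875) = √(-37/7 - 6875) = √(-48162/7) = I*√337134/7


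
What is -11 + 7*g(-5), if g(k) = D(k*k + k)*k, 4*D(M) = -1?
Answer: -9/4 ≈ -2.2500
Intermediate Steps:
D(M) = -¼ (D(M) = (¼)*(-1) = -¼)
g(k) = -k/4
-11 + 7*g(-5) = -11 + 7*(-¼*(-5)) = -11 + 7*(5/4) = -11 + 35/4 = -9/4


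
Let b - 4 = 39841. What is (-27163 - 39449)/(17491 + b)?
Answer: -5551/4778 ≈ -1.1618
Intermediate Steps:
b = 39845 (b = 4 + 39841 = 39845)
(-27163 - 39449)/(17491 + b) = (-27163 - 39449)/(17491 + 39845) = -66612/57336 = -66612*1/57336 = -5551/4778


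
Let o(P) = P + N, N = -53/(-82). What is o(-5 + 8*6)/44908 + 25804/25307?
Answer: 95112668377/93191913992 ≈ 1.0206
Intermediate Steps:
N = 53/82 (N = -53*(-1/82) = 53/82 ≈ 0.64634)
o(P) = 53/82 + P (o(P) = P + 53/82 = 53/82 + P)
o(-5 + 8*6)/44908 + 25804/25307 = (53/82 + (-5 + 8*6))/44908 + 25804/25307 = (53/82 + (-5 + 48))*(1/44908) + 25804*(1/25307) = (53/82 + 43)*(1/44908) + 25804/25307 = (3579/82)*(1/44908) + 25804/25307 = 3579/3682456 + 25804/25307 = 95112668377/93191913992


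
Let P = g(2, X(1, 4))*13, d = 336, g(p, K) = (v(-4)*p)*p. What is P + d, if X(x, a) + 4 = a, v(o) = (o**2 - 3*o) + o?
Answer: 1584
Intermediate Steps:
v(o) = o**2 - 2*o
X(x, a) = -4 + a
g(p, K) = 24*p**2 (g(p, K) = ((-4*(-2 - 4))*p)*p = ((-4*(-6))*p)*p = (24*p)*p = 24*p**2)
P = 1248 (P = (24*2**2)*13 = (24*4)*13 = 96*13 = 1248)
P + d = 1248 + 336 = 1584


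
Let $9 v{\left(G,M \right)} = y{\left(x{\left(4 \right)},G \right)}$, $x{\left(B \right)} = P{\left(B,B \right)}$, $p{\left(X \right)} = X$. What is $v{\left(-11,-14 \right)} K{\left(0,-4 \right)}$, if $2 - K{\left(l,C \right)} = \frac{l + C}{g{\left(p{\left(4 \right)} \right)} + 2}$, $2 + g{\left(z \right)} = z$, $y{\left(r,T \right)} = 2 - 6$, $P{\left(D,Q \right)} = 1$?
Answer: $- \frac{4}{3} \approx -1.3333$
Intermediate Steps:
$x{\left(B \right)} = 1$
$y{\left(r,T \right)} = -4$ ($y{\left(r,T \right)} = 2 - 6 = -4$)
$v{\left(G,M \right)} = - \frac{4}{9}$ ($v{\left(G,M \right)} = \frac{1}{9} \left(-4\right) = - \frac{4}{9}$)
$g{\left(z \right)} = -2 + z$
$K{\left(l,C \right)} = 2 - \frac{C}{4} - \frac{l}{4}$ ($K{\left(l,C \right)} = 2 - \frac{l + C}{\left(-2 + 4\right) + 2} = 2 - \frac{C + l}{2 + 2} = 2 - \frac{C + l}{4} = 2 - \left(C + l\right) \frac{1}{4} = 2 - \left(\frac{C}{4} + \frac{l}{4}\right) = 2 - \frac{C}{4} - \frac{l}{4}$)
$v{\left(-11,-14 \right)} K{\left(0,-4 \right)} = - \frac{4 \left(2 - -1 - 0\right)}{9} = - \frac{4 \left(2 + 1 + 0\right)}{9} = \left(- \frac{4}{9}\right) 3 = - \frac{4}{3}$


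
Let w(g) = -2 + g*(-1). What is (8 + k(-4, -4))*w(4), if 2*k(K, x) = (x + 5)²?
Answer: -51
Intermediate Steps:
k(K, x) = (5 + x)²/2 (k(K, x) = (x + 5)²/2 = (5 + x)²/2)
w(g) = -2 - g
(8 + k(-4, -4))*w(4) = (8 + (5 - 4)²/2)*(-2 - 1*4) = (8 + (½)*1²)*(-2 - 4) = (8 + (½)*1)*(-6) = (8 + ½)*(-6) = (17/2)*(-6) = -51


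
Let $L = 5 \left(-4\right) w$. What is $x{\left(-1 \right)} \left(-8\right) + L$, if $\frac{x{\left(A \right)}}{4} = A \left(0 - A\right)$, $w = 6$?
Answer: $-88$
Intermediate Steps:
$x{\left(A \right)} = - 4 A^{2}$ ($x{\left(A \right)} = 4 A \left(0 - A\right) = 4 A \left(- A\right) = 4 \left(- A^{2}\right) = - 4 A^{2}$)
$L = -120$ ($L = 5 \left(-4\right) 6 = \left(-20\right) 6 = -120$)
$x{\left(-1 \right)} \left(-8\right) + L = - 4 \left(-1\right)^{2} \left(-8\right) - 120 = \left(-4\right) 1 \left(-8\right) - 120 = \left(-4\right) \left(-8\right) - 120 = 32 - 120 = -88$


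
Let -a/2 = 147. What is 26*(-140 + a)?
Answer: -11284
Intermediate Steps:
a = -294 (a = -2*147 = -294)
26*(-140 + a) = 26*(-140 - 294) = 26*(-434) = -11284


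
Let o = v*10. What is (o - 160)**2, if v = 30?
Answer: 19600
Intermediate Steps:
o = 300 (o = 30*10 = 300)
(o - 160)**2 = (300 - 160)**2 = 140**2 = 19600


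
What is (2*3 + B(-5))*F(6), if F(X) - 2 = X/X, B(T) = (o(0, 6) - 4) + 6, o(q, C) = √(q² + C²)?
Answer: 42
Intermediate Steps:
o(q, C) = √(C² + q²)
B(T) = 8 (B(T) = (√(6² + 0²) - 4) + 6 = (√(36 + 0) - 4) + 6 = (√36 - 4) + 6 = (6 - 4) + 6 = 2 + 6 = 8)
F(X) = 3 (F(X) = 2 + X/X = 2 + 1 = 3)
(2*3 + B(-5))*F(6) = (2*3 + 8)*3 = (6 + 8)*3 = 14*3 = 42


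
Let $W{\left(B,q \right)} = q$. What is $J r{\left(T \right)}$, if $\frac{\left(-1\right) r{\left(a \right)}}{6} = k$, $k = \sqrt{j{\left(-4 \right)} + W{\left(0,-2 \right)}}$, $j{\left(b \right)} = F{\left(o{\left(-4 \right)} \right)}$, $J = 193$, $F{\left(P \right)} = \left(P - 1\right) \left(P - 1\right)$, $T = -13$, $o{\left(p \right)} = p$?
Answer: $- 1158 \sqrt{23} \approx -5553.6$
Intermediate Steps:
$F{\left(P \right)} = \left(-1 + P\right)^{2}$ ($F{\left(P \right)} = \left(-1 + P\right) \left(-1 + P\right) = \left(-1 + P\right)^{2}$)
$j{\left(b \right)} = 25$ ($j{\left(b \right)} = \left(-1 - 4\right)^{2} = \left(-5\right)^{2} = 25$)
$k = \sqrt{23}$ ($k = \sqrt{25 - 2} = \sqrt{23} \approx 4.7958$)
$r{\left(a \right)} = - 6 \sqrt{23}$
$J r{\left(T \right)} = 193 \left(- 6 \sqrt{23}\right) = - 1158 \sqrt{23}$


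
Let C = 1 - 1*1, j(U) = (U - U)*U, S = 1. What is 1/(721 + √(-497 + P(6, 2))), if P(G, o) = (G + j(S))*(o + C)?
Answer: 721/520326 - I*√485/520326 ≈ 0.0013857 - 4.2325e-5*I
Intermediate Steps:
j(U) = 0 (j(U) = 0*U = 0)
C = 0 (C = 1 - 1 = 0)
P(G, o) = G*o (P(G, o) = (G + 0)*(o + 0) = G*o)
1/(721 + √(-497 + P(6, 2))) = 1/(721 + √(-497 + 6*2)) = 1/(721 + √(-497 + 12)) = 1/(721 + √(-485)) = 1/(721 + I*√485)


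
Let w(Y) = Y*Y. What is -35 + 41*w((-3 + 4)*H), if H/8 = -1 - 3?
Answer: 41949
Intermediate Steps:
H = -32 (H = 8*(-1 - 3) = 8*(-4) = -32)
w(Y) = Y**2
-35 + 41*w((-3 + 4)*H) = -35 + 41*((-3 + 4)*(-32))**2 = -35 + 41*(1*(-32))**2 = -35 + 41*(-32)**2 = -35 + 41*1024 = -35 + 41984 = 41949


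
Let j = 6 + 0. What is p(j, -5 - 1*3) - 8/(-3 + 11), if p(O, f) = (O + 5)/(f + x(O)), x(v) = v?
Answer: -13/2 ≈ -6.5000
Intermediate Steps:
j = 6
p(O, f) = (5 + O)/(O + f) (p(O, f) = (O + 5)/(f + O) = (5 + O)/(O + f))
p(j, -5 - 1*3) - 8/(-3 + 11) = (5 + 6)/(6 + (-5 - 1*3)) - 8/(-3 + 11) = 11/(6 + (-5 - 3)) - 8/8 = 11/(6 - 8) + (⅛)*(-8) = 11/(-2) - 1 = -½*11 - 1 = -11/2 - 1 = -13/2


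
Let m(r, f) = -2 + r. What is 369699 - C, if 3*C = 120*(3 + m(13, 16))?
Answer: 369139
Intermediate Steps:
C = 560 (C = (120*(3 + (-2 + 13)))/3 = (120*(3 + 11))/3 = (120*14)/3 = (⅓)*1680 = 560)
369699 - C = 369699 - 1*560 = 369699 - 560 = 369139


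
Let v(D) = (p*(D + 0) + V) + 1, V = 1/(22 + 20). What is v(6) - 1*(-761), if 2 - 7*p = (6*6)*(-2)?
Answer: 34669/42 ≈ 825.45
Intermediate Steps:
p = 74/7 (p = 2/7 - 6*6*(-2)/7 = 2/7 - 36*(-2)/7 = 2/7 - ⅐*(-72) = 2/7 + 72/7 = 74/7 ≈ 10.571)
V = 1/42 ≈ 0.023810
v(D) = 43/42 + 74*D/7 (v(D) = (74*(D + 0)/7 + 1/42) + 1 = (74*D/7 + 1/42) + 1 = (1/42 + 74*D/7) + 1 = 43/42 + 74*D/7)
v(6) - 1*(-761) = (43/42 + (74/7)*6) - 1*(-761) = (43/42 + 444/7) + 761 = 2707/42 + 761 = 34669/42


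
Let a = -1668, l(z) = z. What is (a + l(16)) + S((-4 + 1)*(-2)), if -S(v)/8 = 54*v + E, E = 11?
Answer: -4332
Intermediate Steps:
S(v) = -88 - 432*v (S(v) = -8*(54*v + 11) = -8*(11 + 54*v) = -88 - 432*v)
(a + l(16)) + S((-4 + 1)*(-2)) = (-1668 + 16) + (-88 - 432*(-4 + 1)*(-2)) = -1652 + (-88 - (-1296)*(-2)) = -1652 + (-88 - 432*6) = -1652 + (-88 - 2592) = -1652 - 2680 = -4332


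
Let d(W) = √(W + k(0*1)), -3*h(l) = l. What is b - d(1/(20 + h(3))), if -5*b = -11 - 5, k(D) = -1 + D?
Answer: 16/5 - 3*I*√38/19 ≈ 3.2 - 0.97333*I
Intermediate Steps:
h(l) = -l/3
d(W) = √(-1 + W) (d(W) = √(W + (-1 + 0*1)) = √(W + (-1 + 0)) = √(W - 1) = √(-1 + W))
b = 16/5 (b = -(-11 - 5)/5 = -⅕*(-16) = 16/5 ≈ 3.2000)
b - d(1/(20 + h(3))) = 16/5 - √(-1 + 1/(20 - ⅓*3)) = 16/5 - √(-1 + 1/(20 - 1)) = 16/5 - √(-1 + 1/19) = 16/5 - √(-18/19) = 16/5 - 3*I*√38/19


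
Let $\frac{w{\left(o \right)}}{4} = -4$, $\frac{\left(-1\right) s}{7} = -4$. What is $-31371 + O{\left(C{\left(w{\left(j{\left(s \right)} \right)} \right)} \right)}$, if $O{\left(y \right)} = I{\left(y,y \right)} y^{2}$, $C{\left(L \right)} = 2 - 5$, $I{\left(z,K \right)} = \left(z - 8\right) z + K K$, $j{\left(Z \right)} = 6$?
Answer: $-30993$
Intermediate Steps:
$s = 28$ ($s = \left(-7\right) \left(-4\right) = 28$)
$w{\left(o \right)} = -16$ ($w{\left(o \right)} = 4 \left(-4\right) = -16$)
$I{\left(z,K \right)} = K^{2} + z \left(-8 + z\right)$ ($I{\left(z,K \right)} = \left(z - 8\right) z + K^{2} = \left(-8 + z\right) z + K^{2} = z \left(-8 + z\right) + K^{2} = K^{2} + z \left(-8 + z\right)$)
$C{\left(L \right)} = -3$ ($C{\left(L \right)} = 2 - 5 = -3$)
$O{\left(y \right)} = y^{2} \left(- 8 y + 2 y^{2}\right)$ ($O{\left(y \right)} = \left(y^{2} + y^{2} - 8 y\right) y^{2} = \left(- 8 y + 2 y^{2}\right) y^{2} = y^{2} \left(- 8 y + 2 y^{2}\right)$)
$-31371 + O{\left(C{\left(w{\left(j{\left(s \right)} \right)} \right)} \right)} = -31371 + 2 \left(-3\right)^{3} \left(-4 - 3\right) = -31371 + 2 \left(-27\right) \left(-7\right) = -31371 + 378 = -30993$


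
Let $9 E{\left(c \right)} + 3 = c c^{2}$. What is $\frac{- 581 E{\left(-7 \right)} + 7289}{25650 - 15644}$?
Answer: $\frac{266627}{90054} \approx 2.9607$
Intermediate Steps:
$E{\left(c \right)} = - \frac{1}{3} + \frac{c^{3}}{9}$ ($E{\left(c \right)} = - \frac{1}{3} + \frac{c c^{2}}{9} = - \frac{1}{3} + \frac{c^{3}}{9}$)
$\frac{- 581 E{\left(-7 \right)} + 7289}{25650 - 15644} = \frac{- 581 \left(- \frac{1}{3} + \frac{\left(-7\right)^{3}}{9}\right) + 7289}{25650 - 15644} = \frac{- 581 \left(- \frac{1}{3} + \frac{1}{9} \left(-343\right)\right) + 7289}{10006} = \left(- 581 \left(- \frac{1}{3} - \frac{343}{9}\right) + 7289\right) \frac{1}{10006} = \left(\left(-581\right) \left(- \frac{346}{9}\right) + 7289\right) \frac{1}{10006} = \left(\frac{201026}{9} + 7289\right) \frac{1}{10006} = \frac{266627}{9} \cdot \frac{1}{10006} = \frac{266627}{90054}$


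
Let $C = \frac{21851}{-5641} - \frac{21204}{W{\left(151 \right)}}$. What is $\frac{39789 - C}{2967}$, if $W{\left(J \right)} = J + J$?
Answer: $\frac{33955017482}{2527263897} \approx 13.435$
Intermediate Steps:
$W{\left(J \right)} = 2 J$
$C = - \frac{63105383}{851791}$ ($C = \frac{21851}{-5641} - \frac{21204}{2 \cdot 151} = 21851 \left(- \frac{1}{5641}\right) - \frac{21204}{302} = - \frac{21851}{5641} - \frac{10602}{151} = - \frac{63105383}{851791} \approx -74.086$)
$\frac{39789 - C}{2967} = \frac{39789 - - \frac{63105383}{851791}}{2967} = \left(39789 + \frac{63105383}{851791}\right) \frac{1}{2967} = \frac{33955017482}{851791} \cdot \frac{1}{2967} = \frac{33955017482}{2527263897}$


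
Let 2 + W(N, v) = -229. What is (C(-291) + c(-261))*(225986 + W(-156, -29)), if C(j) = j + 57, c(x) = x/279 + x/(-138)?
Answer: -75023127355/1426 ≈ -5.2611e+7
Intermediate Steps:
c(x) = -47*x/12834 (c(x) = x*(1/279) + x*(-1/138) = x/279 - x/138 = -47*x/12834)
C(j) = 57 + j
W(N, v) = -231 (W(N, v) = -2 - 229 = -231)
(C(-291) + c(-261))*(225986 + W(-156, -29)) = ((57 - 291) - 47/12834*(-261))*(225986 - 231) = (-234 + 1363/1426)*225755 = -332321/1426*225755 = -75023127355/1426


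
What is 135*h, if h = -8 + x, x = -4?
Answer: -1620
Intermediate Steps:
h = -12 (h = -8 - 4 = -12)
135*h = 135*(-12) = -1620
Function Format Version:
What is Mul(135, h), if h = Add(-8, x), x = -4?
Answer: -1620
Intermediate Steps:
h = -12 (h = Add(-8, -4) = -12)
Mul(135, h) = Mul(135, -12) = -1620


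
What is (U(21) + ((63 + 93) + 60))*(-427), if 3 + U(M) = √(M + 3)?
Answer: -90951 - 854*√6 ≈ -93043.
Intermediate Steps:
U(M) = -3 + √(3 + M) (U(M) = -3 + √(M + 3) = -3 + √(3 + M))
(U(21) + ((63 + 93) + 60))*(-427) = ((-3 + √(3 + 21)) + ((63 + 93) + 60))*(-427) = ((-3 + √24) + (156 + 60))*(-427) = ((-3 + 2*√6) + 216)*(-427) = (213 + 2*√6)*(-427) = -90951 - 854*√6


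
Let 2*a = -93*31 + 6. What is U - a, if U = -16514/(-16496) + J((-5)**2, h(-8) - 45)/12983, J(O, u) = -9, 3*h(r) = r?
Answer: 154147149683/107083784 ≈ 1439.5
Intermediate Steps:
h(r) = r/3
U = 107126399/107083784 (U = -16514/(-16496) - 9/12983 = -16514*(-1/16496) - 9*1/12983 = 8257/8248 - 9/12983 = 107126399/107083784 ≈ 1.0004)
a = -2877/2 (a = (-93*31 + 6)/2 = (-2883 + 6)/2 = (1/2)*(-2877) = -2877/2 ≈ -1438.5)
U - a = 107126399/107083784 - 1*(-2877/2) = 107126399/107083784 + 2877/2 = 154147149683/107083784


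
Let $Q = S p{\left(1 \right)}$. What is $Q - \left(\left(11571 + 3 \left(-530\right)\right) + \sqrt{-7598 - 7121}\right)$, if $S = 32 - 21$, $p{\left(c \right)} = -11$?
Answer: $-10102 - i \sqrt{14719} \approx -10102.0 - 121.32 i$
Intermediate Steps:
$S = 11$
$Q = -121$ ($Q = 11 \left(-11\right) = -121$)
$Q - \left(\left(11571 + 3 \left(-530\right)\right) + \sqrt{-7598 - 7121}\right) = -121 - \left(\left(11571 + 3 \left(-530\right)\right) + \sqrt{-7598 - 7121}\right) = -121 - \left(\left(11571 - 1590\right) + \sqrt{-14719}\right) = -121 - \left(9981 + i \sqrt{14719}\right) = -10102 - i \sqrt{14719}$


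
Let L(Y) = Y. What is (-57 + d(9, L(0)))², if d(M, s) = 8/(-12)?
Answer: 29929/9 ≈ 3325.4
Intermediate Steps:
d(M, s) = -⅔ (d(M, s) = 8*(-1/12) = -⅔)
(-57 + d(9, L(0)))² = (-57 - ⅔)² = (-173/3)² = 29929/9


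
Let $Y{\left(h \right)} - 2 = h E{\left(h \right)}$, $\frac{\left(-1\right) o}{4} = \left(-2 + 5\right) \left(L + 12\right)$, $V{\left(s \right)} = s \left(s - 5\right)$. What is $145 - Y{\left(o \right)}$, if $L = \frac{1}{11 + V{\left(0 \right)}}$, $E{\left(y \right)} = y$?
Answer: $- \frac{2529913}{121} \approx -20908.0$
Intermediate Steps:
$V{\left(s \right)} = s \left(-5 + s\right)$
$L = \frac{1}{11}$ ($L = \frac{1}{11 + 0 \left(-5 + 0\right)} = \frac{1}{11 + 0 \left(-5\right)} = \frac{1}{11 + 0} = \frac{1}{11} \approx 0.090909$)
$o = - \frac{1596}{11}$ ($o = - 4 \left(-2 + 5\right) \left(\frac{1}{11} + 12\right) = - 4 \cdot 3 \cdot \frac{133}{11} = \left(-4\right) \frac{399}{11} = - \frac{1596}{11} \approx -145.09$)
$Y{\left(h \right)} = 2 + h^{2}$ ($Y{\left(h \right)} = 2 + h h = 2 + h^{2}$)
$145 - Y{\left(o \right)} = 145 - \left(2 + \left(- \frac{1596}{11}\right)^{2}\right) = 145 - \left(2 + \frac{2547216}{121}\right) = 145 - \frac{2547458}{121} = - \frac{2529913}{121}$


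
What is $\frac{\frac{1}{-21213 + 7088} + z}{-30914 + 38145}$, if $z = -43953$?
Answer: $- \frac{620836126}{102137875} \approx -6.0784$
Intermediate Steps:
$\frac{\frac{1}{-21213 + 7088} + z}{-30914 + 38145} = \frac{\frac{1}{-21213 + 7088} - 43953}{-30914 + 38145} = \frac{\frac{1}{-14125} - 43953}{7231} = \left(- \frac{1}{14125} - 43953\right) \frac{1}{7231} = \left(- \frac{620836126}{14125}\right) \frac{1}{7231} = - \frac{620836126}{102137875}$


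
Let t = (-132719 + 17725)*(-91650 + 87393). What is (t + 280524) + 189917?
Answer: 489999899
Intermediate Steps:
t = 489529458 (t = -114994*(-4257) = 489529458)
(t + 280524) + 189917 = (489529458 + 280524) + 189917 = 489809982 + 189917 = 489999899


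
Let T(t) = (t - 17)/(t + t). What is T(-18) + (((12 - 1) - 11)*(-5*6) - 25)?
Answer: -865/36 ≈ -24.028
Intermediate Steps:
T(t) = (-17 + t)/(2*t) (T(t) = (-17 + t)/((2*t)) = (-17 + t)*(1/(2*t)) = (-17 + t)/(2*t))
T(-18) + (((12 - 1) - 11)*(-5*6) - 25) = (½)*(-17 - 18)/(-18) + (((12 - 1) - 11)*(-5*6) - 25) = (½)*(-1/18)*(-35) + ((11 - 11)*(-30) - 25) = 35/36 + (0*(-30) - 25) = 35/36 + (0 - 25) = 35/36 - 25 = -865/36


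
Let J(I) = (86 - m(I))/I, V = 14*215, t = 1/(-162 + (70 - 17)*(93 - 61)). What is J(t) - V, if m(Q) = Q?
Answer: 128913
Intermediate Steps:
t = 1/1534 (t = 1/(-162 + 53*32) = 1/(-162 + 1696) = 1/1534 ≈ 0.00065189)
V = 3010
J(I) = (86 - I)/I
J(t) - V = (86 - 1*1/1534)/(1/1534) - 1*3010 = 1534*(86 - 1/1534) - 3010 = 1534*(131923/1534) - 3010 = 131923 - 3010 = 128913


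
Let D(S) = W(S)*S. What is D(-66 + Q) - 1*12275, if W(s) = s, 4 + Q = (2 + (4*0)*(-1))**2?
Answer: -7919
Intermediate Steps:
Q = 0 (Q = -4 + (2 + (4*0)*(-1))**2 = -4 + (2 + 0*(-1))**2 = -4 + (2 + 0)**2 = -4 + 2**2 = -4 + 4 = 0)
D(S) = S**2 (D(S) = S*S = S**2)
D(-66 + Q) - 1*12275 = (-66 + 0)**2 - 1*12275 = (-66)**2 - 12275 = 4356 - 12275 = -7919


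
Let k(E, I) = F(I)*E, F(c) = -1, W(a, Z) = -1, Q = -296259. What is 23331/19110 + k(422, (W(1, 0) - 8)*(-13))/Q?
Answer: 329527769/269595690 ≈ 1.2223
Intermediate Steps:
k(E, I) = -E
23331/19110 + k(422, (W(1, 0) - 8)*(-13))/Q = 23331/19110 - 1*422/(-296259) = 23331*(1/19110) - 422*(-1/296259) = 1111/910 + 422/296259 = 329527769/269595690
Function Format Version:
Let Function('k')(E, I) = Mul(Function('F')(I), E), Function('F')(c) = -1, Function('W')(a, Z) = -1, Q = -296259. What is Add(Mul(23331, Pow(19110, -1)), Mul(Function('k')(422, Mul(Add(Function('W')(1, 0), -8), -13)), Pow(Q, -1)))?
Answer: Rational(329527769, 269595690) ≈ 1.2223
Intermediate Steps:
Function('k')(E, I) = Mul(-1, E)
Add(Mul(23331, Pow(19110, -1)), Mul(Function('k')(422, Mul(Add(Function('W')(1, 0), -8), -13)), Pow(Q, -1))) = Add(Mul(23331, Pow(19110, -1)), Mul(Mul(-1, 422), Pow(-296259, -1))) = Add(Mul(23331, Rational(1, 19110)), Mul(-422, Rational(-1, 296259))) = Add(Rational(1111, 910), Rational(422, 296259)) = Rational(329527769, 269595690)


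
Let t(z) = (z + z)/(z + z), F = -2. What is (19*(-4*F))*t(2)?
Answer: 152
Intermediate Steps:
t(z) = 1 (t(z) = (2*z)/((2*z)) = (2*z)*(1/(2*z)) = 1)
(19*(-4*F))*t(2) = (19*(-4*(-2)))*1 = (19*8)*1 = 152*1 = 152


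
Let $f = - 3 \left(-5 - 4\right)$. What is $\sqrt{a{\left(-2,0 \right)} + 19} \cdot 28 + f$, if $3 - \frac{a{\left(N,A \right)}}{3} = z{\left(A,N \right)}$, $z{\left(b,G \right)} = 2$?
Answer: $27 + 28 \sqrt{22} \approx 158.33$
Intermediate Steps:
$a{\left(N,A \right)} = 3$ ($a{\left(N,A \right)} = 9 - 6 = 3$)
$f = 27$ ($f = \left(-3\right) \left(-9\right) = 27$)
$\sqrt{a{\left(-2,0 \right)} + 19} \cdot 28 + f = \sqrt{3 + 19} \cdot 28 + 27 = \sqrt{22} \cdot 28 + 27 = 28 \sqrt{22} + 27 = 27 + 28 \sqrt{22}$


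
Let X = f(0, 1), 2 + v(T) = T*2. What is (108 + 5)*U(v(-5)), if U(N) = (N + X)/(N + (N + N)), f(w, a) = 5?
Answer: 791/36 ≈ 21.972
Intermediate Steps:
v(T) = -2 + 2*T (v(T) = -2 + T*2 = -2 + 2*T)
X = 5
U(N) = (5 + N)/(3*N) (U(N) = (N + 5)/(N + (N + N)) = (5 + N)/(N + 2*N) = (5 + N)/((3*N)) = (5 + N)*(1/(3*N)) = (5 + N)/(3*N))
(108 + 5)*U(v(-5)) = (108 + 5)*((5 + (-2 + 2*(-5)))/(3*(-2 + 2*(-5)))) = 113*((5 + (-2 - 10))/(3*(-2 - 10))) = 113*((1/3)*(5 - 12)/(-12)) = 113*((1/3)*(-1/12)*(-7)) = 113*(7/36) = 791/36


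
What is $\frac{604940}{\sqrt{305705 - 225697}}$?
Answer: $\frac{151235 \sqrt{20002}}{10001} \approx 2138.7$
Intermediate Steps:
$\frac{604940}{\sqrt{305705 - 225697}} = \frac{604940}{\sqrt{80008}} = \frac{604940}{2 \sqrt{20002}} = 604940 \frac{\sqrt{20002}}{40004} = \frac{151235 \sqrt{20002}}{10001}$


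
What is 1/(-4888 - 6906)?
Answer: -1/11794 ≈ -8.4789e-5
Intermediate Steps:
1/(-4888 - 6906) = 1/(-11794) = -1/11794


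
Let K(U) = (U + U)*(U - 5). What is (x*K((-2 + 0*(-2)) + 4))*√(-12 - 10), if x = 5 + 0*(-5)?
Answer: -60*I*√22 ≈ -281.42*I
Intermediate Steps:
x = 5 (x = 5 + 0 = 5)
K(U) = 2*U*(-5 + U) (K(U) = (2*U)*(-5 + U) = 2*U*(-5 + U))
(x*K((-2 + 0*(-2)) + 4))*√(-12 - 10) = (5*(2*((-2 + 0*(-2)) + 4)*(-5 + ((-2 + 0*(-2)) + 4))))*√(-12 - 10) = (5*(2*((-2 + 0) + 4)*(-5 + ((-2 + 0) + 4))))*√(-22) = (5*(2*(-2 + 4)*(-5 + (-2 + 4))))*(I*√22) = (5*(2*2*(-5 + 2)))*(I*√22) = (5*(2*2*(-3)))*(I*√22) = (5*(-12))*(I*√22) = -60*I*√22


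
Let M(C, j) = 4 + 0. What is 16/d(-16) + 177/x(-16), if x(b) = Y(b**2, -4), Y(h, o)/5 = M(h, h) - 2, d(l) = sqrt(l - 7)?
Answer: 177/10 - 16*I*sqrt(23)/23 ≈ 17.7 - 3.3362*I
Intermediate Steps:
M(C, j) = 4
d(l) = sqrt(-7 + l)
Y(h, o) = 10 (Y(h, o) = 5*(4 - 2) = 5*2 = 10)
x(b) = 10
16/d(-16) + 177/x(-16) = 16/(sqrt(-7 - 16)) + 177/10 = 16/(sqrt(-23)) + 177*(1/10) = 16/((I*sqrt(23))) + 177/10 = 16*(-I*sqrt(23)/23) + 177/10 = -16*I*sqrt(23)/23 + 177/10 = 177/10 - 16*I*sqrt(23)/23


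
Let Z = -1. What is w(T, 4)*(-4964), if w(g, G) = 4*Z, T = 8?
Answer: 19856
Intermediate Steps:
w(g, G) = -4 (w(g, G) = 4*(-1) = -4)
w(T, 4)*(-4964) = -4*(-4964) = 19856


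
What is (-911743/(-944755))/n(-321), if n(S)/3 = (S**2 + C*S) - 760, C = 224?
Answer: 130249/12299495415 ≈ 1.0590e-5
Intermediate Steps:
n(S) = -2280 + 3*S**2 + 672*S (n(S) = 3*((S**2 + 224*S) - 760) = 3*(-760 + S**2 + 224*S) = -2280 + 3*S**2 + 672*S)
(-911743/(-944755))/n(-321) = (-911743/(-944755))/(-2280 + 3*(-321)**2 + 672*(-321)) = (-911743*(-1/944755))/(-2280 + 3*103041 - 215712) = 130249/(134965*(-2280 + 309123 - 215712)) = (130249/134965)/91131 = (130249/134965)*(1/91131) = 130249/12299495415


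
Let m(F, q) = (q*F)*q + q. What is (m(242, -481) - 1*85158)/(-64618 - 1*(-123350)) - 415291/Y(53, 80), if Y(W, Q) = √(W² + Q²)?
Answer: 55903723/58732 - 415291*√9209/9209 ≈ -3375.7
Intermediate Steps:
m(F, q) = q + F*q² (m(F, q) = (F*q)*q + q = F*q² + q = q + F*q²)
Y(W, Q) = √(Q² + W²)
(m(242, -481) - 1*85158)/(-64618 - 1*(-123350)) - 415291/Y(53, 80) = (-481*(1 + 242*(-481)) - 1*85158)/(-64618 - 1*(-123350)) - 415291/√(80² + 53²) = (-481*(1 - 116402) - 85158)/(-64618 + 123350) - 415291/√(6400 + 2809) = (-481*(-116401) - 85158)/58732 - 415291*√9209/9209 = (55988881 - 85158)*(1/58732) - 415291*√9209/9209 = 55903723*(1/58732) - 415291*√9209/9209 = 55903723/58732 - 415291*√9209/9209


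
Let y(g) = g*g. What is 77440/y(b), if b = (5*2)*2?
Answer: 968/5 ≈ 193.60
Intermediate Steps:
b = 20 (b = 10*2 = 20)
y(g) = g²
77440/y(b) = 77440/(20²) = 77440/400 = 77440*(1/400) = 968/5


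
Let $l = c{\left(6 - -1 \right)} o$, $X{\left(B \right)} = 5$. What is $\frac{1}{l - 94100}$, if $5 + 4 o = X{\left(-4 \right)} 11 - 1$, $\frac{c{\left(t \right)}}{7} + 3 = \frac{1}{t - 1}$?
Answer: $- \frac{24}{2264231} \approx -1.06 \cdot 10^{-5}$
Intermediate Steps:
$c{\left(t \right)} = -21 + \frac{7}{-1 + t}$ ($c{\left(t \right)} = -21 + \frac{7}{t - 1} = -21 + \frac{7}{-1 + t}$)
$o = \frac{49}{4}$ ($o = - \frac{5}{4} + \frac{5 \cdot 11 - 1}{4} = - \frac{5}{4} + \frac{55 - 1}{4} = - \frac{5}{4} + \frac{1}{4} \cdot 54 = - \frac{5}{4} + \frac{27}{2} = \frac{49}{4} \approx 12.25$)
$l = - \frac{5831}{24}$ ($l = \frac{7 \left(4 - 3 \left(6 - -1\right)\right)}{-1 + \left(6 - -1\right)} \frac{49}{4} = \frac{7 \left(4 - 3 \left(6 + 1\right)\right)}{-1 + \left(6 + 1\right)} \frac{49}{4} = \frac{7 \left(4 - 21\right)}{-1 + 7} \cdot \frac{49}{4} = \frac{7 \left(4 - 21\right)}{6} \cdot \frac{49}{4} = 7 \cdot \frac{1}{6} \left(-17\right) \frac{49}{4} = \left(- \frac{119}{6}\right) \frac{49}{4} = - \frac{5831}{24} \approx -242.96$)
$\frac{1}{l - 94100} = \frac{1}{- \frac{5831}{24} - 94100} = \frac{1}{- \frac{2264231}{24}} = - \frac{24}{2264231}$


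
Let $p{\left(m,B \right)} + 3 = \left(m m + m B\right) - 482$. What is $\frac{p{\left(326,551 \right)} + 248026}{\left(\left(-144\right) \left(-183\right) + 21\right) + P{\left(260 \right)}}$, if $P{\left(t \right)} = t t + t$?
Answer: $\frac{533443}{94233} \approx 5.6609$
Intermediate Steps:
$P{\left(t \right)} = t + t^{2}$ ($P{\left(t \right)} = t^{2} + t = t + t^{2}$)
$p{\left(m,B \right)} = -485 + m^{2} + B m$ ($p{\left(m,B \right)} = -3 - \left(482 - m B - m m\right) = -3 - \left(482 - m^{2} - B m\right) = -3 + \left(-482 + m^{2} + B m\right) = -485 + m^{2} + B m$)
$\frac{p{\left(326,551 \right)} + 248026}{\left(\left(-144\right) \left(-183\right) + 21\right) + P{\left(260 \right)}} = \frac{\left(-485 + 326^{2} + 551 \cdot 326\right) + 248026}{\left(\left(-144\right) \left(-183\right) + 21\right) + 260 \left(1 + 260\right)} = \frac{\left(-485 + 106276 + 179626\right) + 248026}{\left(26352 + 21\right) + 260 \cdot 261} = \frac{285417 + 248026}{26373 + 67860} = \frac{533443}{94233}$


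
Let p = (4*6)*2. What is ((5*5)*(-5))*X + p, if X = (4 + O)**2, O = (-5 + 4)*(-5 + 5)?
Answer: -1952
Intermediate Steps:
p = 48 (p = 24*2 = 48)
O = 0 (O = -1*0 = 0)
X = 16 (X = (4 + 0)**2 = 4**2 = 16)
((5*5)*(-5))*X + p = ((5*5)*(-5))*16 + 48 = (25*(-5))*16 + 48 = -125*16 + 48 = -2000 + 48 = -1952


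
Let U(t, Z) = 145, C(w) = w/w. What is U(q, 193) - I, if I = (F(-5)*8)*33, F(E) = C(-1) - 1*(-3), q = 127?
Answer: -911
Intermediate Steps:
C(w) = 1
F(E) = 4 (F(E) = 1 - 1*(-3) = 1 + 3 = 4)
I = 1056 (I = (4*8)*33 = 32*33 = 1056)
U(q, 193) - I = 145 - 1*1056 = 145 - 1056 = -911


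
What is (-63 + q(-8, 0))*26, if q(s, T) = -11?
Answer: -1924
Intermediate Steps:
(-63 + q(-8, 0))*26 = (-63 - 11)*26 = -74*26 = -1924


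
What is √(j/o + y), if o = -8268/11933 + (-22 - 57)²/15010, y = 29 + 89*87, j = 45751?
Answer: I*√62097220649597142/628213 ≈ 396.67*I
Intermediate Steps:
y = 7772 (y = 29 + 7743 = 7772)
o = -628213/2267270 (o = -8268*1/11933 + (-79)²*(1/15010) = -8268/11933 + 6241*(1/15010) = -8268/11933 + 79/190 = -628213/2267270 ≈ -0.27708)
√(j/o + y) = √(45751/(-628213/2267270) + 7772) = √(45751*(-2267270/628213) + 7772) = √(-103729869770/628213 + 7772) = √(-98847398334/628213) = I*√62097220649597142/628213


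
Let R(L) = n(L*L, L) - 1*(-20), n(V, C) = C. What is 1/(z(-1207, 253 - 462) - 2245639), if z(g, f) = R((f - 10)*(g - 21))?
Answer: -1/1976687 ≈ -5.0590e-7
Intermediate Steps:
R(L) = 20 + L (R(L) = L - 1*(-20) = L + 20 = 20 + L)
z(g, f) = 20 + (-21 + g)*(-10 + f) (z(g, f) = 20 + (f - 10)*(g - 21) = 20 + (-10 + f)*(-21 + g) = 20 + (-21 + g)*(-10 + f))
1/(z(-1207, 253 - 462) - 2245639) = 1/((230 - 21*(253 - 462) - 10*(-1207) + (253 - 462)*(-1207)) - 2245639) = 1/((230 - 21*(-209) + 12070 - 209*(-1207)) - 2245639) = 1/((230 + 4389 + 12070 + 252263) - 2245639) = 1/(268952 - 2245639) = 1/(-1976687) = -1/1976687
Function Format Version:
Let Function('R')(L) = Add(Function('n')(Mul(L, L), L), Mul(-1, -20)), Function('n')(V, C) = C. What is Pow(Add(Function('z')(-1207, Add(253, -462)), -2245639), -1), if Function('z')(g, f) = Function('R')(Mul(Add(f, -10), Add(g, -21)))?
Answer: Rational(-1, 1976687) ≈ -5.0590e-7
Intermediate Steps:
Function('R')(L) = Add(20, L) (Function('R')(L) = Add(L, Mul(-1, -20)) = Add(L, 20) = Add(20, L))
Function('z')(g, f) = Add(20, Mul(Add(-21, g), Add(-10, f))) (Function('z')(g, f) = Add(20, Mul(Add(f, -10), Add(g, -21))) = Add(20, Mul(Add(-10, f), Add(-21, g))) = Add(20, Mul(Add(-21, g), Add(-10, f))))
Pow(Add(Function('z')(-1207, Add(253, -462)), -2245639), -1) = Pow(Add(Add(230, Mul(-21, Add(253, -462)), Mul(-10, -1207), Mul(Add(253, -462), -1207)), -2245639), -1) = Pow(Add(Add(230, Mul(-21, -209), 12070, Mul(-209, -1207)), -2245639), -1) = Pow(Add(Add(230, 4389, 12070, 252263), -2245639), -1) = Pow(Add(268952, -2245639), -1) = Pow(-1976687, -1) = Rational(-1, 1976687)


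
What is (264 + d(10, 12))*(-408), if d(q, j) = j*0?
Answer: -107712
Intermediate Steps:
d(q, j) = 0
(264 + d(10, 12))*(-408) = (264 + 0)*(-408) = 264*(-408) = -107712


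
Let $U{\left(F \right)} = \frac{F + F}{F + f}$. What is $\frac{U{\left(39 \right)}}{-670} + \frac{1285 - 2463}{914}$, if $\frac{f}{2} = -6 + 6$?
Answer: $- \frac{197772}{153095} \approx -1.2918$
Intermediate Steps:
$f = 0$ ($f = 2 \left(-6 + 6\right) = 2 \cdot 0 = 0$)
$U{\left(F \right)} = 2$ ($U{\left(F \right)} = \frac{F + F}{F + 0} = \frac{2 F}{F} = 2$)
$\frac{U{\left(39 \right)}}{-670} + \frac{1285 - 2463}{914} = \frac{2}{-670} + \frac{1285 - 2463}{914} = 2 \left(- \frac{1}{670}\right) - \frac{589}{457} = - \frac{1}{335} - \frac{589}{457} = - \frac{197772}{153095}$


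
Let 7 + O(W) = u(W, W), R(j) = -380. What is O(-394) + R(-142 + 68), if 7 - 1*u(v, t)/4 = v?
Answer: 1217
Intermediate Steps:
u(v, t) = 28 - 4*v
O(W) = 21 - 4*W (O(W) = -7 + (28 - 4*W) = 21 - 4*W)
O(-394) + R(-142 + 68) = (21 - 4*(-394)) - 380 = (21 + 1576) - 380 = 1597 - 380 = 1217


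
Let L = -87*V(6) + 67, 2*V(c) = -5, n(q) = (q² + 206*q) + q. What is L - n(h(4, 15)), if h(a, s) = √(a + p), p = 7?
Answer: 547/2 - 207*√11 ≈ -413.04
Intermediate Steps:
h(a, s) = √(7 + a) (h(a, s) = √(a + 7) = √(7 + a))
n(q) = q² + 207*q
V(c) = -5/2 (V(c) = (½)*(-5) = -5/2)
L = 569/2 (L = -87*(-5/2) + 67 = 435/2 + 67 = 569/2 ≈ 284.50)
L - n(h(4, 15)) = 569/2 - √(7 + 4)*(207 + √(7 + 4)) = 569/2 - √11*(207 + √11)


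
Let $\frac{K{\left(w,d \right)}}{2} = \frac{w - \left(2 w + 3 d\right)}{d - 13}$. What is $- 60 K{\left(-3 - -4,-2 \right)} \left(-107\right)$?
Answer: $-4280$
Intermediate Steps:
$K{\left(w,d \right)} = \frac{2 \left(- w - 3 d\right)}{-13 + d}$ ($K{\left(w,d \right)} = 2 \frac{w - \left(2 w + 3 d\right)}{d - 13} = 2 \frac{w - \left(2 w + 3 d\right)}{-13 + d} = 2 \frac{- w - 3 d}{-13 + d} = \frac{2 \left(- w - 3 d\right)}{-13 + d}$)
$- 60 K{\left(-3 - -4,-2 \right)} \left(-107\right) = - 60 \frac{2 \left(- (-3 - -4) - -6\right)}{-13 - 2} \left(-107\right) = - 60 \frac{2 \left(- (-3 + 4) + 6\right)}{-15} \left(-107\right) = - 60 \cdot 2 \left(- \frac{1}{15}\right) \left(\left(-1\right) 1 + 6\right) \left(-107\right) = - 60 \cdot 2 \left(- \frac{1}{15}\right) \left(-1 + 6\right) \left(-107\right) = - 60 \cdot 2 \left(- \frac{1}{15}\right) 5 \left(-107\right) = \left(-60\right) \left(- \frac{2}{3}\right) \left(-107\right) = 40 \left(-107\right) = -4280$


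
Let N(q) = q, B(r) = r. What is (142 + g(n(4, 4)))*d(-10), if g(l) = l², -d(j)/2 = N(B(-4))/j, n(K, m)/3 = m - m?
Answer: -568/5 ≈ -113.60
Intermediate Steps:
n(K, m) = 0 (n(K, m) = 3*(m - m) = 3*0 = 0)
d(j) = 8/j (d(j) = -(-8)/j = 8/j)
(142 + g(n(4, 4)))*d(-10) = (142 + 0²)*(8/(-10)) = (142 + 0)*(8*(-⅒)) = 142*(-⅘) = -568/5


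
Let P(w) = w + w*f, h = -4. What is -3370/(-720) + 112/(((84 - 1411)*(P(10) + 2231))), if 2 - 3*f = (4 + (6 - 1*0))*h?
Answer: 1064772755/227490264 ≈ 4.6805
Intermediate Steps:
f = 14 (f = 2/3 - (4 + (6 - 1*0))*(-4)/3 = 2/3 - (4 + (6 + 0))*(-4)/3 = 2/3 - (4 + 6)*(-4)/3 = 2/3 - 10*(-4)/3 = 2/3 - 1/3*(-40) = 2/3 + 40/3 = 14)
P(w) = 15*w (P(w) = w + w*14 = w + 14*w = 15*w)
-3370/(-720) + 112/(((84 - 1411)*(P(10) + 2231))) = -3370/(-720) + 112/(((84 - 1411)*(15*10 + 2231))) = -3370*(-1/720) + 112/((-1327*(150 + 2231))) = 337/72 + 112/((-1327*2381)) = 337/72 + 112/(-3159587) = 337/72 + 112*(-1/3159587) = 337/72 - 112/3159587 = 1064772755/227490264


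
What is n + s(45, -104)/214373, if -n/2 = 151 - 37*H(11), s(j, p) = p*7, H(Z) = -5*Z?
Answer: -937239484/214373 ≈ -4372.0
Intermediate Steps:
s(j, p) = 7*p
n = -4372 (n = -2*(151 - (-185)*11) = -2*(151 - 37*(-55)) = -2*(151 + 2035) = -2*2186 = -4372)
n + s(45, -104)/214373 = -4372 + (7*(-104))/214373 = -4372 - 728*1/214373 = -4372 - 728/214373 = -937239484/214373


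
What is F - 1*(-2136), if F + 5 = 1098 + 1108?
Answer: 4337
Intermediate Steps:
F = 2201 (F = -5 + (1098 + 1108) = -5 + 2206 = 2201)
F - 1*(-2136) = 2201 - 1*(-2136) = 2201 + 2136 = 4337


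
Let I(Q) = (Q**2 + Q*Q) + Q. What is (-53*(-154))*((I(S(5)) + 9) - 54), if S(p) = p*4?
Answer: 6325550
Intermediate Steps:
S(p) = 4*p
I(Q) = Q + 2*Q**2 (I(Q) = (Q**2 + Q**2) + Q = 2*Q**2 + Q = Q + 2*Q**2)
(-53*(-154))*((I(S(5)) + 9) - 54) = (-53*(-154))*(((4*5)*(1 + 2*(4*5)) + 9) - 54) = 8162*((20*(1 + 2*20) + 9) - 54) = 8162*((20*(1 + 40) + 9) - 54) = 8162*((20*41 + 9) - 54) = 8162*((820 + 9) - 54) = 8162*(829 - 54) = 8162*775 = 6325550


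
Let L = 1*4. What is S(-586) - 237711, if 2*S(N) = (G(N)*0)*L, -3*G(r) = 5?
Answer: -237711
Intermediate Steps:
L = 4
G(r) = -5/3 (G(r) = -1/3*5 = -5/3)
S(N) = 0 (S(N) = (-5/3*0*4)/2 = (0*4)/2 = (1/2)*0 = 0)
S(-586) - 237711 = 0 - 237711 = -237711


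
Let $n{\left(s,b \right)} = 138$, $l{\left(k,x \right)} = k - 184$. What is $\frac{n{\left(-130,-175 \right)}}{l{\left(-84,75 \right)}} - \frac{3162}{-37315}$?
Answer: $- \frac{126531}{294130} \approx -0.43019$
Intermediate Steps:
$l{\left(k,x \right)} = -184 + k$
$\frac{n{\left(-130,-175 \right)}}{l{\left(-84,75 \right)}} - \frac{3162}{-37315} = \frac{138}{-184 - 84} - \frac{3162}{-37315} = \frac{138}{-268} - - \frac{186}{2195} = 138 \left(- \frac{1}{268}\right) + \frac{186}{2195} = - \frac{69}{134} + \frac{186}{2195} = - \frac{126531}{294130}$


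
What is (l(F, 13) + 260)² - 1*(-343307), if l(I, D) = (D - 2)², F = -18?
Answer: 488468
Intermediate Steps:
l(I, D) = (-2 + D)²
(l(F, 13) + 260)² - 1*(-343307) = ((-2 + 13)² + 260)² - 1*(-343307) = (11² + 260)² + 343307 = (121 + 260)² + 343307 = 381² + 343307 = 145161 + 343307 = 488468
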